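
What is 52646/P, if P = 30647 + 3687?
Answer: 26323/17167 ≈ 1.5333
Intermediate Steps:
P = 34334
52646/P = 52646/34334 = 52646*(1/34334) = 26323/17167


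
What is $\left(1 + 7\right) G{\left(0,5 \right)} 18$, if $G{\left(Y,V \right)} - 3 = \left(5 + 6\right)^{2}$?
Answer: $17856$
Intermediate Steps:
$G{\left(Y,V \right)} = 124$ ($G{\left(Y,V \right)} = 3 + \left(5 + 6\right)^{2} = 3 + 11^{2} = 3 + 121 = 124$)
$\left(1 + 7\right) G{\left(0,5 \right)} 18 = \left(1 + 7\right) 124 \cdot 18 = 8 \cdot 124 \cdot 18 = 992 \cdot 18 = 17856$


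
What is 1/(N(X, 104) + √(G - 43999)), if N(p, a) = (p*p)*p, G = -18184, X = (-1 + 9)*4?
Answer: 32768/1073804007 - I*√62183/1073804007 ≈ 3.0516e-5 - 2.3223e-7*I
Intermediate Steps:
X = 32 (X = 8*4 = 32)
N(p, a) = p³ (N(p, a) = p²*p = p³)
1/(N(X, 104) + √(G - 43999)) = 1/(32³ + √(-18184 - 43999)) = 1/(32768 + √(-62183)) = 1/(32768 + I*√62183)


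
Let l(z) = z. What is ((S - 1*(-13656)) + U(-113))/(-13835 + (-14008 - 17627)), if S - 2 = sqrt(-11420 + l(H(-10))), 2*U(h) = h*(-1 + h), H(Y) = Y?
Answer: -20099/45470 - 3*I*sqrt(1270)/45470 ≈ -0.44203 - 0.0023512*I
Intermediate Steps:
U(h) = h*(-1 + h)/2 (U(h) = (h*(-1 + h))/2 = h*(-1 + h)/2)
S = 2 + 3*I*sqrt(1270) (S = 2 + sqrt(-11420 - 10) = 2 + sqrt(-11430) = 2 + 3*I*sqrt(1270) ≈ 2.0 + 106.91*I)
((S - 1*(-13656)) + U(-113))/(-13835 + (-14008 - 17627)) = (((2 + 3*I*sqrt(1270)) - 1*(-13656)) + (1/2)*(-113)*(-1 - 113))/(-13835 + (-14008 - 17627)) = (((2 + 3*I*sqrt(1270)) + 13656) + (1/2)*(-113)*(-114))/(-13835 - 31635) = ((13658 + 3*I*sqrt(1270)) + 6441)/(-45470) = (20099 + 3*I*sqrt(1270))*(-1/45470) = -20099/45470 - 3*I*sqrt(1270)/45470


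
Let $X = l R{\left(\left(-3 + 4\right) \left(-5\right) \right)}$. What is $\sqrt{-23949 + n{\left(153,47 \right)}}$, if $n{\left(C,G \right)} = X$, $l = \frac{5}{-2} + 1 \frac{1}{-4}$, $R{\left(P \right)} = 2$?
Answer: $\frac{i \sqrt{95818}}{2} \approx 154.77 i$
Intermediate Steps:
$l = - \frac{11}{4}$ ($l = 5 \left(- \frac{1}{2}\right) + 1 \left(- \frac{1}{4}\right) = - \frac{5}{2} - \frac{1}{4} = - \frac{11}{4} \approx -2.75$)
$X = - \frac{11}{2}$ ($X = \left(- \frac{11}{4}\right) 2 = - \frac{11}{2} \approx -5.5$)
$n{\left(C,G \right)} = - \frac{11}{2}$
$\sqrt{-23949 + n{\left(153,47 \right)}} = \sqrt{-23949 - \frac{11}{2}} = \sqrt{- \frac{47909}{2}} = \frac{i \sqrt{95818}}{2}$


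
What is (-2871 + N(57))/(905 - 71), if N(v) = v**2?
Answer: 63/139 ≈ 0.45324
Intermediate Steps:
(-2871 + N(57))/(905 - 71) = (-2871 + 57**2)/(905 - 71) = (-2871 + 3249)/834 = 378*(1/834) = 63/139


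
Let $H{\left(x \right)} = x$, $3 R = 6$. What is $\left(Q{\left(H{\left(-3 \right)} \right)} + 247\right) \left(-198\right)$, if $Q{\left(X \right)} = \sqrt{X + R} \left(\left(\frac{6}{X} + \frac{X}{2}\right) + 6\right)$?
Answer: $-48906 - 495 i \approx -48906.0 - 495.0 i$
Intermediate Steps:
$R = 2$ ($R = \frac{1}{3} \cdot 6 = 2$)
$Q{\left(X \right)} = \sqrt{2 + X} \left(6 + \frac{X}{2} + \frac{6}{X}\right)$ ($Q{\left(X \right)} = \sqrt{X + 2} \left(\left(\frac{6}{X} + \frac{X}{2}\right) + 6\right) = \sqrt{2 + X} \left(\left(\frac{6}{X} + X \frac{1}{2}\right) + 6\right) = \sqrt{2 + X} \left(\left(\frac{6}{X} + \frac{X}{2}\right) + 6\right) = \sqrt{2 + X} \left(\left(\frac{X}{2} + \frac{6}{X}\right) + 6\right) = \sqrt{2 + X} \left(6 + \frac{X}{2} + \frac{6}{X}\right)$)
$\left(Q{\left(H{\left(-3 \right)} \right)} + 247\right) \left(-198\right) = \left(\frac{\sqrt{2 - 3} \left(12 - 3 \left(12 - 3\right)\right)}{2 \left(-3\right)} + 247\right) \left(-198\right) = \left(\frac{1}{2} \left(- \frac{1}{3}\right) \sqrt{-1} \left(12 - 27\right) + 247\right) \left(-198\right) = \left(\frac{1}{2} \left(- \frac{1}{3}\right) i \left(12 - 27\right) + 247\right) \left(-198\right) = \left(\frac{1}{2} \left(- \frac{1}{3}\right) i \left(-15\right) + 247\right) \left(-198\right) = \left(\frac{5 i}{2} + 247\right) \left(-198\right) = \left(247 + \frac{5 i}{2}\right) \left(-198\right) = -48906 - 495 i$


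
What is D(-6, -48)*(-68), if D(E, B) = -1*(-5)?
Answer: -340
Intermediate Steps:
D(E, B) = 5
D(-6, -48)*(-68) = 5*(-68) = -340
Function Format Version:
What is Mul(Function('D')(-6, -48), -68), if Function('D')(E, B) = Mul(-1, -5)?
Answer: -340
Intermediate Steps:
Function('D')(E, B) = 5
Mul(Function('D')(-6, -48), -68) = Mul(5, -68) = -340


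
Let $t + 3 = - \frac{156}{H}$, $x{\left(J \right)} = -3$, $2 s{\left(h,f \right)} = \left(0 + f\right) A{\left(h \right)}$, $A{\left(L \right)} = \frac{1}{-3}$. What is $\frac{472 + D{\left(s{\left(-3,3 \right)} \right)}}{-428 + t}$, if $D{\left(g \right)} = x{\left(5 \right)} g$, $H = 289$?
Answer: $- \frac{273683}{249430} \approx -1.0972$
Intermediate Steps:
$A{\left(L \right)} = - \frac{1}{3}$
$s{\left(h,f \right)} = - \frac{f}{6}$ ($s{\left(h,f \right)} = \frac{\left(0 + f\right) \left(- \frac{1}{3}\right)}{2} = \frac{f \left(- \frac{1}{3}\right)}{2} = \frac{\left(- \frac{1}{3}\right) f}{2} = - \frac{f}{6}$)
$t = - \frac{1023}{289}$ ($t = -3 - \frac{156}{289} = - \frac{1023}{289} \approx -3.5398$)
$D{\left(g \right)} = - 3 g$
$\frac{472 + D{\left(s{\left(-3,3 \right)} \right)}}{-428 + t} = \frac{472 - 3 \left(\left(- \frac{1}{6}\right) 3\right)}{-428 - \frac{1023}{289}} = \frac{472 - - \frac{3}{2}}{- \frac{124715}{289}} = \left(472 + \frac{3}{2}\right) \left(- \frac{289}{124715}\right) = \frac{947}{2} \left(- \frac{289}{124715}\right) = - \frac{273683}{249430}$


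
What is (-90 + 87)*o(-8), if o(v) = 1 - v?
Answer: -27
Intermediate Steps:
(-90 + 87)*o(-8) = (-90 + 87)*(1 - 1*(-8)) = -3*(1 + 8) = -3*9 = -27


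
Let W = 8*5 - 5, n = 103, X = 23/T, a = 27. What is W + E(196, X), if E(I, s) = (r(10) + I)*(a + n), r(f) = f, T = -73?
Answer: 26815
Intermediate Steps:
X = -23/73 (X = 23/(-73) = 23*(-1/73) = -23/73 ≈ -0.31507)
E(I, s) = 1300 + 130*I (E(I, s) = (10 + I)*(27 + 103) = (10 + I)*130 = 1300 + 130*I)
W = 35 (W = 40 - 5 = 35)
W + E(196, X) = 35 + (1300 + 130*196) = 35 + (1300 + 25480) = 35 + 26780 = 26815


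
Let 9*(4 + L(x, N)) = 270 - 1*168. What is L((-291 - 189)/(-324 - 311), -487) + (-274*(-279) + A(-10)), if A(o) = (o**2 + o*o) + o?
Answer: 229930/3 ≈ 76643.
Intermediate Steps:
A(o) = o + 2*o**2 (A(o) = (o**2 + o**2) + o = 2*o**2 + o = o + 2*o**2)
L(x, N) = 22/3 (L(x, N) = -4 + (270 - 1*168)/9 = -4 + (270 - 168)/9 = -4 + (1/9)*102 = -4 + 34/3 = 22/3)
L((-291 - 189)/(-324 - 311), -487) + (-274*(-279) + A(-10)) = 22/3 + (-274*(-279) - 10*(1 + 2*(-10))) = 22/3 + (76446 - 10*(1 - 20)) = 22/3 + (76446 - 10*(-19)) = 22/3 + (76446 + 190) = 22/3 + 76636 = 229930/3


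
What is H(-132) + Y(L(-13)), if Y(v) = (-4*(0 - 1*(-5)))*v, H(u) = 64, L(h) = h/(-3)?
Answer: -68/3 ≈ -22.667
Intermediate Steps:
L(h) = -h/3 (L(h) = h*(-⅓) = -h/3)
Y(v) = -20*v (Y(v) = (-4*(0 + 5))*v = (-4*5)*v = -20*v)
H(-132) + Y(L(-13)) = 64 - (-20)*(-13)/3 = 64 - 20*13/3 = 64 - 260/3 = -68/3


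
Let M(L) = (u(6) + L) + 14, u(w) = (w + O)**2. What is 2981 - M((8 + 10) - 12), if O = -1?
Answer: 2936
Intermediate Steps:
u(w) = (-1 + w)**2 (u(w) = (w - 1)**2 = (-1 + w)**2)
M(L) = 39 + L (M(L) = ((-1 + 6)**2 + L) + 14 = (5**2 + L) + 14 = (25 + L) + 14 = 39 + L)
2981 - M((8 + 10) - 12) = 2981 - (39 + ((8 + 10) - 12)) = 2981 - (39 + (18 - 12)) = 2981 - (39 + 6) = 2981 - 1*45 = 2981 - 45 = 2936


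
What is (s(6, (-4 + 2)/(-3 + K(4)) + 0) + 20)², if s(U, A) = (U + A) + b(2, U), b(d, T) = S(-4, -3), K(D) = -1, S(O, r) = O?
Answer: 2025/4 ≈ 506.25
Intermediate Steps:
b(d, T) = -4
s(U, A) = -4 + A + U (s(U, A) = (U + A) - 4 = (A + U) - 4 = -4 + A + U)
(s(6, (-4 + 2)/(-3 + K(4)) + 0) + 20)² = ((-4 + ((-4 + 2)/(-3 - 1) + 0) + 6) + 20)² = ((-4 + (-2/(-4) + 0) + 6) + 20)² = ((-4 + (-2*(-¼) + 0) + 6) + 20)² = ((-4 + (½ + 0) + 6) + 20)² = ((-4 + ½ + 6) + 20)² = (5/2 + 20)² = (45/2)² = 2025/4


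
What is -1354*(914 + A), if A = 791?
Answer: -2308570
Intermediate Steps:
-1354*(914 + A) = -1354*(914 + 791) = -1354*1705 = -2308570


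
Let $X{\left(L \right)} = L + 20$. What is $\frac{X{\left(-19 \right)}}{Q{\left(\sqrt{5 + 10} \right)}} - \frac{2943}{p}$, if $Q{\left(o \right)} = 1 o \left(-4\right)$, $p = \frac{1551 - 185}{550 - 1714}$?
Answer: $\frac{1712826}{683} - \frac{\sqrt{15}}{60} \approx 2507.7$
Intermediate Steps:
$p = - \frac{683}{582}$ ($p = \frac{1366}{-1164} = 1366 \left(- \frac{1}{1164}\right) = - \frac{683}{582} \approx -1.1735$)
$X{\left(L \right)} = 20 + L$
$Q{\left(o \right)} = - 4 o$ ($Q{\left(o \right)} = o \left(-4\right) = - 4 o$)
$\frac{X{\left(-19 \right)}}{Q{\left(\sqrt{5 + 10} \right)}} - \frac{2943}{p} = \frac{20 - 19}{\left(-4\right) \sqrt{5 + 10}} - \frac{2943}{- \frac{683}{582}} = 1 \frac{1}{\left(-4\right) \sqrt{15}} - - \frac{1712826}{683} = 1 \left(- \frac{\sqrt{15}}{60}\right) + \frac{1712826}{683} = - \frac{\sqrt{15}}{60} + \frac{1712826}{683} = \frac{1712826}{683} - \frac{\sqrt{15}}{60}$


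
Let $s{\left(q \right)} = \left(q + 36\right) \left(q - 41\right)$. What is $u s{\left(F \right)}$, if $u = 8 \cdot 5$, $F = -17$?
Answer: $-44080$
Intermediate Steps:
$s{\left(q \right)} = \left(-41 + q\right) \left(36 + q\right)$ ($s{\left(q \right)} = \left(36 + q\right) \left(-41 + q\right) = \left(-41 + q\right) \left(36 + q\right)$)
$u = 40$
$u s{\left(F \right)} = 40 \left(-1476 + \left(-17\right)^{2} - -85\right) = 40 \left(-1476 + 289 + 85\right) = 40 \left(-1102\right) = -44080$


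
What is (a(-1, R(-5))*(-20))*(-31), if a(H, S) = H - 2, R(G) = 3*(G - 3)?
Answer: -1860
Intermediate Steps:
R(G) = -9 + 3*G (R(G) = 3*(-3 + G) = -9 + 3*G)
a(H, S) = -2 + H
(a(-1, R(-5))*(-20))*(-31) = ((-2 - 1)*(-20))*(-31) = -3*(-20)*(-31) = 60*(-31) = -1860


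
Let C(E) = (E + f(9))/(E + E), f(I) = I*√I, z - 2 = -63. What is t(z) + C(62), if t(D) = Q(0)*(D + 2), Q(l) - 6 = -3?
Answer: -21859/124 ≈ -176.28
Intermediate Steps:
z = -61 (z = 2 - 63 = -61)
Q(l) = 3 (Q(l) = 6 - 3 = 3)
f(I) = I^(3/2)
t(D) = 6 + 3*D (t(D) = 3*(D + 2) = 3*(2 + D) = 6 + 3*D)
C(E) = (27 + E)/(2*E) (C(E) = (E + 9^(3/2))/(E + E) = (E + 27)/((2*E)) = (27 + E)*(1/(2*E)) = (27 + E)/(2*E))
t(z) + C(62) = (6 + 3*(-61)) + (½)*(27 + 62)/62 = (6 - 183) + (½)*(1/62)*89 = -177 + 89/124 = -21859/124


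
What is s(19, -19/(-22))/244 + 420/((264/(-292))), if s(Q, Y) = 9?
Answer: -1246741/2684 ≈ -464.51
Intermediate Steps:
s(19, -19/(-22))/244 + 420/((264/(-292))) = 9/244 + 420/((264/(-292))) = 9*(1/244) + 420/((264*(-1/292))) = 9/244 + 420/(-66/73) = 9/244 + 420*(-73/66) = 9/244 - 5110/11 = -1246741/2684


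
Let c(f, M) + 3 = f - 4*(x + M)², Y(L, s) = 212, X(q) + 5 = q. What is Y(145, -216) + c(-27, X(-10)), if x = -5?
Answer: -1418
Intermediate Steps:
X(q) = -5 + q
c(f, M) = -3 + f - 4*(-5 + M)² (c(f, M) = -3 + (f - 4*(-5 + M)²) = -3 + f - 4*(-5 + M)²)
Y(145, -216) + c(-27, X(-10)) = 212 + (-3 - 27 - 4*(-5 + (-5 - 10))²) = 212 + (-3 - 27 - 4*(-5 - 15)²) = 212 + (-3 - 27 - 4*(-20)²) = 212 + (-3 - 27 - 4*400) = 212 + (-3 - 27 - 1600) = 212 - 1630 = -1418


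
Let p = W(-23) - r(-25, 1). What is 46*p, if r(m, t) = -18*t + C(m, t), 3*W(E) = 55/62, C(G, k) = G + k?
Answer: 180941/93 ≈ 1945.6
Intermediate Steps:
W(E) = 55/186 (W(E) = (55/62)/3 = (55*(1/62))/3 = (⅓)*(55/62) = 55/186)
r(m, t) = m - 17*t (r(m, t) = -18*t + (m + t) = m - 17*t)
p = 7867/186 (p = 55/186 - (-25 - 17*1) = 55/186 - (-25 - 17) = 55/186 - 1*(-42) = 55/186 + 42 = 7867/186 ≈ 42.296)
46*p = 46*(7867/186) = 180941/93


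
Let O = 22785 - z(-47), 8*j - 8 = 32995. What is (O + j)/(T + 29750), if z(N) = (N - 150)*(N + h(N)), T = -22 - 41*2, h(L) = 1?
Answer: 142787/237168 ≈ 0.60205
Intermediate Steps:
j = 33003/8 (j = 1 + (1/8)*32995 = 1 + 32995/8 = 33003/8 ≈ 4125.4)
T = -104 (T = -22 - 82 = -104)
z(N) = (1 + N)*(-150 + N) (z(N) = (N - 150)*(N + 1) = (-150 + N)*(1 + N) = (1 + N)*(-150 + N))
O = 13723 (O = 22785 - (-150 + (-47)**2 - 149*(-47)) = 22785 - (-150 + 2209 + 7003) = 22785 - 1*9062 = 22785 - 9062 = 13723)
(O + j)/(T + 29750) = (13723 + 33003/8)/(-104 + 29750) = (142787/8)/29646 = (142787/8)*(1/29646) = 142787/237168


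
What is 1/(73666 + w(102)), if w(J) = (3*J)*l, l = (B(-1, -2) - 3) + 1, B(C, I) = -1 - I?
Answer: 1/73360 ≈ 1.3631e-5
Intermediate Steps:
l = -1 (l = ((-1 - 1*(-2)) - 3) + 1 = ((-1 + 2) - 3) + 1 = (1 - 3) + 1 = -2 + 1 = -1)
w(J) = -3*J (w(J) = (3*J)*(-1) = -3*J)
1/(73666 + w(102)) = 1/(73666 - 3*102) = 1/(73666 - 306) = 1/73360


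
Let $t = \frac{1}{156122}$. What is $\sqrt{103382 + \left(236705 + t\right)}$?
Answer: $\frac{\sqrt{8289307365579030}}{156122} \approx 583.17$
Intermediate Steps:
$t = \frac{1}{156122} \approx 6.4052 \cdot 10^{-6}$
$\sqrt{103382 + \left(236705 + t\right)} = \sqrt{103382 + \left(236705 + \frac{1}{156122}\right)} = \sqrt{103382 + \frac{36954858011}{156122}} = \sqrt{\frac{53095062615}{156122}} = \frac{\sqrt{8289307365579030}}{156122}$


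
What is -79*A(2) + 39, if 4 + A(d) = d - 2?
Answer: 355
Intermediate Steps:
A(d) = -6 + d (A(d) = -4 + (d - 2) = -4 + (-2 + d) = -6 + d)
-79*A(2) + 39 = -79*(-6 + 2) + 39 = -79*(-4) + 39 = 316 + 39 = 355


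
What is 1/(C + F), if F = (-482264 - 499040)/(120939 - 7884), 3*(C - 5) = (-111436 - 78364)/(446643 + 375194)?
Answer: -30970927345/116353546091 ≈ -0.26618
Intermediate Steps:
C = 12137755/2465511 (C = 5 + ((-111436 - 78364)/(446643 + 375194))/3 = 5 + (-189800/821837)/3 = 5 + (-189800*1/821837)/3 = 5 + (⅓)*(-189800/821837) = 5 - 189800/2465511 = 12137755/2465511 ≈ 4.9230)
F = -981304/113055 ≈ -8.6799
1/(C + F) = 1/(12137755/2465511 - 981304/113055) = 1/(-116353546091/30970927345) = -30970927345/116353546091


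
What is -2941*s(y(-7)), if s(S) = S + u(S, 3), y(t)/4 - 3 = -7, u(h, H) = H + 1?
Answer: 35292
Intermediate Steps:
u(h, H) = 1 + H
y(t) = -16 (y(t) = 12 + 4*(-7) = 12 - 28 = -16)
s(S) = 4 + S (s(S) = S + (1 + 3) = S + 4 = 4 + S)
-2941*s(y(-7)) = -2941*(4 - 16) = -2941*(-12) = 35292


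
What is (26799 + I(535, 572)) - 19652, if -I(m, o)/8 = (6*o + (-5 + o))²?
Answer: -127928861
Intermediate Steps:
I(m, o) = -8*(-5 + 7*o)² (I(m, o) = -8*(6*o + (-5 + o))² = -8*(-5 + 7*o)²)
(26799 + I(535, 572)) - 19652 = (26799 - 8*(-5 + 7*572)²) - 19652 = (26799 - 8*(-5 + 4004)²) - 19652 = (26799 - 8*3999²) - 19652 = (26799 - 8*15992001) - 19652 = (26799 - 127936008) - 19652 = -127909209 - 19652 = -127928861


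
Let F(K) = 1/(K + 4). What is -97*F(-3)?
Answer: -97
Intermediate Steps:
F(K) = 1/(4 + K)
-97*F(-3) = -97/(4 - 3) = -97/1 = -97*1 = -97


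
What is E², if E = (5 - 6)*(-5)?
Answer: 25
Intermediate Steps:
E = 5 (E = -1*(-5) = 5)
E² = 5² = 25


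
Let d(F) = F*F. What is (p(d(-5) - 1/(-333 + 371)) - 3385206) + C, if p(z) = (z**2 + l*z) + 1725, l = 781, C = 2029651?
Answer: -1925865497/1444 ≈ -1.3337e+6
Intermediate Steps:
d(F) = F**2
p(z) = 1725 + z**2 + 781*z (p(z) = (z**2 + 781*z) + 1725 = 1725 + z**2 + 781*z)
(p(d(-5) - 1/(-333 + 371)) - 3385206) + C = ((1725 + ((-5)**2 - 1/(-333 + 371))**2 + 781*((-5)**2 - 1/(-333 + 371))) - 3385206) + 2029651 = ((1725 + (25 - 1/38)**2 + 781*(25 - 1/38)) - 3385206) + 2029651 = ((1725 + (949/38)**2 + 781*(949/38)) - 3385206) + 2029651 = ((1725 + 900601/1444 + 741169/38) - 3385206) + 2029651 = (31555923/1444 - 3385206) + 2029651 = -4856681541/1444 + 2029651 = -1925865497/1444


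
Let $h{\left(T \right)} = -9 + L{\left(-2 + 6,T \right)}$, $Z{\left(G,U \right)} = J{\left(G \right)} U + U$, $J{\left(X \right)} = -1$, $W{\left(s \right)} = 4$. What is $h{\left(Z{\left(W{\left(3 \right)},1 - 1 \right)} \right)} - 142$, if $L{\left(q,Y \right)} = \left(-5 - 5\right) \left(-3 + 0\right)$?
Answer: $-121$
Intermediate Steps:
$L{\left(q,Y \right)} = 30$ ($L{\left(q,Y \right)} = \left(-10\right) \left(-3\right) = 30$)
$Z{\left(G,U \right)} = 0$ ($Z{\left(G,U \right)} = - U + U = 0$)
$h{\left(T \right)} = 21$ ($h{\left(T \right)} = -9 + 30 = 21$)
$h{\left(Z{\left(W{\left(3 \right)},1 - 1 \right)} \right)} - 142 = 21 - 142 = -121$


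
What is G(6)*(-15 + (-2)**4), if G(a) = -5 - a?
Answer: -11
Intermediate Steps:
G(6)*(-15 + (-2)**4) = (-5 - 1*6)*(-15 + (-2)**4) = (-5 - 6)*(-15 + 16) = -11*1 = -11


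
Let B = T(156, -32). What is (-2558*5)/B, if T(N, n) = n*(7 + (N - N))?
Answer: 6395/112 ≈ 57.098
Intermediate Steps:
T(N, n) = 7*n (T(N, n) = n*(7 + 0) = n*7 = 7*n)
B = -224 (B = 7*(-32) = -224)
(-2558*5)/B = -2558*5/(-224) = -12790*(-1/224) = 6395/112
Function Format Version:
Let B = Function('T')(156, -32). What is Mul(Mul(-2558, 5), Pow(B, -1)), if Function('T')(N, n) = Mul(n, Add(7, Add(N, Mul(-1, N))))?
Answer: Rational(6395, 112) ≈ 57.098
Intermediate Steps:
Function('T')(N, n) = Mul(7, n) (Function('T')(N, n) = Mul(n, Add(7, 0)) = Mul(n, 7) = Mul(7, n))
B = -224 (B = Mul(7, -32) = -224)
Mul(Mul(-2558, 5), Pow(B, -1)) = Mul(Mul(-2558, 5), Pow(-224, -1)) = Mul(-12790, Rational(-1, 224)) = Rational(6395, 112)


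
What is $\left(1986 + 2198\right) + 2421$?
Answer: $6605$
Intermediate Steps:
$\left(1986 + 2198\right) + 2421 = 4184 + 2421 = 6605$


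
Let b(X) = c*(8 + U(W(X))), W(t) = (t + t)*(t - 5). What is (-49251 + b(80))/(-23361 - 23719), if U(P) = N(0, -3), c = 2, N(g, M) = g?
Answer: 9847/9416 ≈ 1.0458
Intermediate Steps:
W(t) = 2*t*(-5 + t) (W(t) = (2*t)*(-5 + t) = 2*t*(-5 + t))
U(P) = 0
b(X) = 16 (b(X) = 2*(8 + 0) = 2*8 = 16)
(-49251 + b(80))/(-23361 - 23719) = (-49251 + 16)/(-23361 - 23719) = -49235/(-47080) = -49235*(-1/47080) = 9847/9416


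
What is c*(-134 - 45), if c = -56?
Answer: 10024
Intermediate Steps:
c*(-134 - 45) = -56*(-134 - 45) = -56*(-179) = 10024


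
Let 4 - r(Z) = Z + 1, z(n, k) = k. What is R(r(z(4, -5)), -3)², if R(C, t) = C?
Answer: 64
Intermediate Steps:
r(Z) = 3 - Z (r(Z) = 4 - (Z + 1) = 4 - (1 + Z) = 4 + (-1 - Z) = 3 - Z)
R(r(z(4, -5)), -3)² = (3 - 1*(-5))² = (3 + 5)² = 8² = 64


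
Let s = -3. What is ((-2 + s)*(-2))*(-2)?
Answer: -20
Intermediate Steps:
((-2 + s)*(-2))*(-2) = ((-2 - 3)*(-2))*(-2) = -5*(-2)*(-2) = 10*(-2) = -20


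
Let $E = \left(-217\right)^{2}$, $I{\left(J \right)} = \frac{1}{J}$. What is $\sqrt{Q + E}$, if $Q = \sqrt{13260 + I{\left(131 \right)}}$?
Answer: $\frac{\sqrt{808094329 + 131 \sqrt{227554991}}}{131} \approx 217.27$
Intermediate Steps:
$Q = \frac{\sqrt{227554991}}{131}$ ($Q = \sqrt{13260 + \frac{1}{131}} = \sqrt{\frac{1737061}{131}} = \frac{\sqrt{227554991}}{131} \approx 115.15$)
$E = 47089$
$\sqrt{Q + E} = \sqrt{\frac{\sqrt{227554991}}{131} + 47089} = \sqrt{47089 + \frac{\sqrt{227554991}}{131}}$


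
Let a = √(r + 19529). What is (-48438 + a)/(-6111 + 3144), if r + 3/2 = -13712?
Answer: 702/43 - √23262/5934 ≈ 16.300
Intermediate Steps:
r = -27427/2 (r = -3/2 - 13712 = -27427/2 ≈ -13714.)
a = √23262/2 (a = √(-27427/2 + 19529) = √(11631/2) = √23262/2 ≈ 76.259)
(-48438 + a)/(-6111 + 3144) = (-48438 + √23262/2)/(-6111 + 3144) = (-48438 + √23262/2)/(-2967) = (-48438 + √23262/2)*(-1/2967) = 702/43 - √23262/5934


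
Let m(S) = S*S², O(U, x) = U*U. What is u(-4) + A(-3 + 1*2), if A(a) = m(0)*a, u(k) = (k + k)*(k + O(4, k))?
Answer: -96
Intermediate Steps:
O(U, x) = U²
m(S) = S³
u(k) = 2*k*(16 + k) (u(k) = (k + k)*(k + 4²) = (2*k)*(k + 16) = (2*k)*(16 + k) = 2*k*(16 + k))
A(a) = 0 (A(a) = 0³*a = 0*a = 0)
u(-4) + A(-3 + 1*2) = 2*(-4)*(16 - 4) + 0 = 2*(-4)*12 + 0 = -96 + 0 = -96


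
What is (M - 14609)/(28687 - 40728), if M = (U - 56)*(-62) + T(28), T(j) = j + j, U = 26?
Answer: 12693/12041 ≈ 1.0541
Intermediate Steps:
T(j) = 2*j
M = 1916 (M = (26 - 56)*(-62) + 2*28 = -30*(-62) + 56 = 1860 + 56 = 1916)
(M - 14609)/(28687 - 40728) = (1916 - 14609)/(28687 - 40728) = -12693/(-12041) = -12693*(-1/12041) = 12693/12041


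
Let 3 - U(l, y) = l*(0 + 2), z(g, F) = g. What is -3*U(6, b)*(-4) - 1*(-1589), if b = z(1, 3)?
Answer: 1481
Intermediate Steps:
b = 1
U(l, y) = 3 - 2*l (U(l, y) = 3 - l*(0 + 2) = 3 - l*2 = 3 - 2*l)
-3*U(6, b)*(-4) - 1*(-1589) = -3*(3 - 2*6)*(-4) - 1*(-1589) = -3*(3 - 12)*(-4) + 1589 = -3*(-9)*(-4) + 1589 = 27*(-4) + 1589 = -108 + 1589 = 1481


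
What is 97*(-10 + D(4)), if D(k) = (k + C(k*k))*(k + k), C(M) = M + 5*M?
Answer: 76630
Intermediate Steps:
C(M) = 6*M
D(k) = 2*k*(k + 6*k²) (D(k) = (k + 6*(k*k))*(k + k) = (k + 6*k²)*(2*k) = 2*k*(k + 6*k²))
97*(-10 + D(4)) = 97*(-10 + 4²*(2 + 12*4)) = 97*(-10 + 16*(2 + 48)) = 97*(-10 + 16*50) = 97*(-10 + 800) = 97*790 = 76630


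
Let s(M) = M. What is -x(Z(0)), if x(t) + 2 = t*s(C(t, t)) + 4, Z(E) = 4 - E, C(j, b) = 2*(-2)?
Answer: 14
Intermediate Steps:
C(j, b) = -4
x(t) = 2 - 4*t (x(t) = -2 + (t*(-4) + 4) = -2 + (-4*t + 4) = -2 + (4 - 4*t) = 2 - 4*t)
-x(Z(0)) = -(2 - 4*(4 - 1*0)) = -(2 - 4*(4 + 0)) = -(2 - 4*4) = -(2 - 16) = -1*(-14) = 14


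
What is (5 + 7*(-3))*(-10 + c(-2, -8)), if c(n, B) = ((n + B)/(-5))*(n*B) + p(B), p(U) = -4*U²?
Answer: 3744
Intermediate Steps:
c(n, B) = -4*B² + B*n*(-B/5 - n/5) (c(n, B) = ((n + B)/(-5))*(n*B) - 4*B² = ((B + n)*(-⅕))*(B*n) - 4*B² = (-B/5 - n/5)*(B*n) - 4*B² = B*n*(-B/5 - n/5) - 4*B² = -4*B² + B*n*(-B/5 - n/5))
(5 + 7*(-3))*(-10 + c(-2, -8)) = (5 + 7*(-3))*(-10 + (⅕)*(-8)*(-1*(-2)² - 20*(-8) - 1*(-8)*(-2))) = (5 - 21)*(-10 + (⅕)*(-8)*(-1*4 + 160 - 16)) = -16*(-10 + (⅕)*(-8)*(-4 + 160 - 16)) = -16*(-10 + (⅕)*(-8)*140) = -16*(-10 - 224) = -16*(-234) = 3744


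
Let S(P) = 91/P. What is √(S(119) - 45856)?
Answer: I*√13252163/17 ≈ 214.14*I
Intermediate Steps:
√(S(119) - 45856) = √(91/119 - 45856) = √(91*(1/119) - 45856) = √(13/17 - 45856) = √(-779539/17) = I*√13252163/17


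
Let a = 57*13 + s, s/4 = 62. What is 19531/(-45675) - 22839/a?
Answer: -46195108/1964025 ≈ -23.521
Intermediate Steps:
s = 248 (s = 4*62 = 248)
a = 989 (a = 57*13 + 248 = 741 + 248 = 989)
19531/(-45675) - 22839/a = 19531/(-45675) - 22839/989 = 19531*(-1/45675) - 22839*1/989 = -19531/45675 - 993/43 = -46195108/1964025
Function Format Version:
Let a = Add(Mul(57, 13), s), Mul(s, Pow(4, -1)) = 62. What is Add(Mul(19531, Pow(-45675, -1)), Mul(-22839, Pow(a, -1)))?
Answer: Rational(-46195108, 1964025) ≈ -23.521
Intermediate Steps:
s = 248 (s = Mul(4, 62) = 248)
a = 989 (a = Add(Mul(57, 13), 248) = Add(741, 248) = 989)
Add(Mul(19531, Pow(-45675, -1)), Mul(-22839, Pow(a, -1))) = Add(Mul(19531, Pow(-45675, -1)), Mul(-22839, Pow(989, -1))) = Add(Mul(19531, Rational(-1, 45675)), Mul(-22839, Rational(1, 989))) = Add(Rational(-19531, 45675), Rational(-993, 43)) = Rational(-46195108, 1964025)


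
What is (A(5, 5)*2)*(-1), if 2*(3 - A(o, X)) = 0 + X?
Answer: -1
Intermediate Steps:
A(o, X) = 3 - X/2 (A(o, X) = 3 - (0 + X)/2 = 3 - X/2)
(A(5, 5)*2)*(-1) = ((3 - 1/2*5)*2)*(-1) = ((3 - 5/2)*2)*(-1) = ((1/2)*2)*(-1) = 1*(-1) = -1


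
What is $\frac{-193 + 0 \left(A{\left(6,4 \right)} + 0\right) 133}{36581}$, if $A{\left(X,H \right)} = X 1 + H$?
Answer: $- \frac{193}{36581} \approx -0.005276$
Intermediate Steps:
$A{\left(X,H \right)} = H + X$ ($A{\left(X,H \right)} = X + H = H + X$)
$\frac{-193 + 0 \left(A{\left(6,4 \right)} + 0\right) 133}{36581} = \frac{-193 + 0 \left(\left(4 + 6\right) + 0\right) 133}{36581} = \left(-193 + 0 \left(10 + 0\right) 133\right) \frac{1}{36581} = \left(-193 + 0 \cdot 10 \cdot 133\right) \frac{1}{36581} = \left(-193 + 0 \cdot 133\right) \frac{1}{36581} = \left(-193 + 0\right) \frac{1}{36581} = \left(-193\right) \frac{1}{36581} = - \frac{193}{36581}$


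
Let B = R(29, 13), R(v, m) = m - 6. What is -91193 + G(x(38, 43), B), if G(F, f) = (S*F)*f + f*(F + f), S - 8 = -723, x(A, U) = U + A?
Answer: -495982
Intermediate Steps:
R(v, m) = -6 + m
x(A, U) = A + U
S = -715 (S = 8 - 723 = -715)
B = 7 (B = -6 + 13 = 7)
G(F, f) = f*(F + f) - 715*F*f (G(F, f) = (-715*F)*f + f*(F + f) = -715*F*f + f*(F + f) = f*(F + f) - 715*F*f)
-91193 + G(x(38, 43), B) = -91193 + 7*(7 - 714*(38 + 43)) = -91193 + 7*(7 - 714*81) = -91193 + 7*(7 - 57834) = -91193 + 7*(-57827) = -91193 - 404789 = -495982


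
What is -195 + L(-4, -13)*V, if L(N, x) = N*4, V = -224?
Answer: 3389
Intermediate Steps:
L(N, x) = 4*N
-195 + L(-4, -13)*V = -195 + (4*(-4))*(-224) = -195 - 16*(-224) = -195 + 3584 = 3389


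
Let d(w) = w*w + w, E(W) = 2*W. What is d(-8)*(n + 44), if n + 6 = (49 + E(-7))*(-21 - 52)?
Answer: -140952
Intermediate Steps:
d(w) = w + w**2 (d(w) = w**2 + w = w + w**2)
n = -2561 (n = -6 + (49 + 2*(-7))*(-21 - 52) = -6 + (49 - 14)*(-73) = -6 + 35*(-73) = -6 - 2555 = -2561)
d(-8)*(n + 44) = (-8*(1 - 8))*(-2561 + 44) = -8*(-7)*(-2517) = 56*(-2517) = -140952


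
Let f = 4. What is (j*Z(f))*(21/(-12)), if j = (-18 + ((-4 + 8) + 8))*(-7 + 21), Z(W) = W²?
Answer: 2352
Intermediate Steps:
j = -84 (j = (-18 + (4 + 8))*14 = (-18 + 12)*14 = -6*14 = -84)
(j*Z(f))*(21/(-12)) = (-84*4²)*(21/(-12)) = (-84*16)*(21*(-1/12)) = -1344*(-7/4) = 2352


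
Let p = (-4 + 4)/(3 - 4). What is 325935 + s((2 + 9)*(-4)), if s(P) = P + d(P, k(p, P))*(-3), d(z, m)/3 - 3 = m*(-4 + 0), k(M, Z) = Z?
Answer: 324280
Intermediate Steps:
p = 0 (p = 0/(-1) = 0*(-1) = 0)
d(z, m) = 9 - 12*m (d(z, m) = 9 + 3*(m*(-4 + 0)) = 9 + 3*(m*(-4)) = 9 + 3*(-4*m) = 9 - 12*m)
s(P) = -27 + 37*P (s(P) = P + (9 - 12*P)*(-3) = P + (-27 + 36*P) = -27 + 37*P)
325935 + s((2 + 9)*(-4)) = 325935 + (-27 + 37*((2 + 9)*(-4))) = 325935 + (-27 + 37*(11*(-4))) = 325935 + (-27 + 37*(-44)) = 325935 + (-27 - 1628) = 325935 - 1655 = 324280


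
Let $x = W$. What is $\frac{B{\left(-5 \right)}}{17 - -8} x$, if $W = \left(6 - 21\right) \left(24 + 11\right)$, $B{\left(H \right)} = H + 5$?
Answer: $0$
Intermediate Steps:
$B{\left(H \right)} = 5 + H$
$W = -525$ ($W = \left(-15\right) 35 = -525$)
$x = -525$
$\frac{B{\left(-5 \right)}}{17 - -8} x = \frac{5 - 5}{17 - -8} \left(-525\right) = \frac{0}{17 + 8} \left(-525\right) = \frac{0}{25} \left(-525\right) = 0 \cdot \frac{1}{25} \left(-525\right) = 0 \left(-525\right) = 0$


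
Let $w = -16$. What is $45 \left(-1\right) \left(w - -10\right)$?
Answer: $270$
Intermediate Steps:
$45 \left(-1\right) \left(w - -10\right) = 45 \left(-1\right) \left(-16 - -10\right) = - 45 \left(-16 + 10\right) = \left(-45\right) \left(-6\right) = 270$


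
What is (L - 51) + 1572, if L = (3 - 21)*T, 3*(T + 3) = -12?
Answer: 1647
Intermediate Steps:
T = -7 (T = -3 + (⅓)*(-12) = -3 - 4 = -7)
L = 126 (L = (3 - 21)*(-7) = -18*(-7) = 126)
(L - 51) + 1572 = (126 - 51) + 1572 = 75 + 1572 = 1647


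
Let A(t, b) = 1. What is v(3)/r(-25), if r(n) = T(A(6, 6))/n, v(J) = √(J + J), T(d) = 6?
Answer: -25*√6/6 ≈ -10.206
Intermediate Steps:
v(J) = √2*√J (v(J) = √(2*J) = √2*√J)
r(n) = 6/n
v(3)/r(-25) = (√2*√3)/((6/(-25))) = √6/((6*(-1/25))) = √6/(-6/25) = √6*(-25/6) = -25*√6/6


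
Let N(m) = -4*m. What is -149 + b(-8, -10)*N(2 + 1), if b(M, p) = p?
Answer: -29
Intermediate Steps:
-149 + b(-8, -10)*N(2 + 1) = -149 - (-40)*(2 + 1) = -149 - (-40)*3 = -149 - 10*(-12) = -149 + 120 = -29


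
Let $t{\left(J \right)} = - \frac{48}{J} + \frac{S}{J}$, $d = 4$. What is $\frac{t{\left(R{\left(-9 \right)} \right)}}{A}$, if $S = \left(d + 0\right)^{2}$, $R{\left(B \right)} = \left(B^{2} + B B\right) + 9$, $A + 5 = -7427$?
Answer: $\frac{4}{158859} \approx 2.518 \cdot 10^{-5}$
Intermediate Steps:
$A = -7432$ ($A = -5 - 7427 = -7432$)
$R{\left(B \right)} = 9 + 2 B^{2}$ ($R{\left(B \right)} = \left(B^{2} + B^{2}\right) + 9 = 2 B^{2} + 9 = 9 + 2 B^{2}$)
$S = 16$ ($S = \left(4 + 0\right)^{2} = 4^{2} = 16$)
$t{\left(J \right)} = - \frac{32}{J}$ ($t{\left(J \right)} = - \frac{48}{J} + \frac{16}{J} = - \frac{32}{J}$)
$\frac{t{\left(R{\left(-9 \right)} \right)}}{A} = \frac{\left(-32\right) \frac{1}{9 + 2 \left(-9\right)^{2}}}{-7432} = - \frac{32}{9 + 2 \cdot 81} \left(- \frac{1}{7432}\right) = - \frac{32}{9 + 162} \left(- \frac{1}{7432}\right) = - \frac{32}{171} \left(- \frac{1}{7432}\right) = \left(-32\right) \frac{1}{171} \left(- \frac{1}{7432}\right) = \left(- \frac{32}{171}\right) \left(- \frac{1}{7432}\right) = \frac{4}{158859}$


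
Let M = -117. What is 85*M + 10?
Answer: -9935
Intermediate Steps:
85*M + 10 = 85*(-117) + 10 = -9945 + 10 = -9935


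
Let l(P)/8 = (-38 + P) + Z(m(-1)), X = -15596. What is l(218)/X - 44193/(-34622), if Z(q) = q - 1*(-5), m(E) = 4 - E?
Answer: 3248003/2754922 ≈ 1.1790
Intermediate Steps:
Z(q) = 5 + q (Z(q) = q + 5 = 5 + q)
l(P) = -224 + 8*P (l(P) = 8*((-38 + P) + (5 + (4 - 1*(-1)))) = 8*((-38 + P) + (5 + (4 + 1))) = 8*((-38 + P) + (5 + 5)) = 8*((-38 + P) + 10) = 8*(-28 + P) = -224 + 8*P)
l(218)/X - 44193/(-34622) = (-224 + 8*218)/(-15596) - 44193/(-34622) = (-224 + 1744)*(-1/15596) - 44193*(-1/34622) = 1520*(-1/15596) + 44193/34622 = -380/3899 + 44193/34622 = 3248003/2754922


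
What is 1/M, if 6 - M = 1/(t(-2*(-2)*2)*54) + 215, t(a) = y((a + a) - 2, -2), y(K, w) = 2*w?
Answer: -216/45143 ≈ -0.0047848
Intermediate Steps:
t(a) = -4 (t(a) = 2*(-2) = -4)
M = -45143/216 (M = 6 - (1/(-4*54) + 215) = 6 - (-¼*1/54 + 215) = 6 - (-1/216 + 215) = 6 - 1*46439/216 = 6 - 46439/216 = -45143/216 ≈ -209.00)
1/M = 1/(-45143/216) = -216/45143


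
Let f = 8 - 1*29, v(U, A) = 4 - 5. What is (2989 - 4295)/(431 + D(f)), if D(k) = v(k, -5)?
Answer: -653/215 ≈ -3.0372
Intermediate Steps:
v(U, A) = -1
f = -21 (f = 8 - 29 = -21)
D(k) = -1
(2989 - 4295)/(431 + D(f)) = (2989 - 4295)/(431 - 1) = -1306/430 = -1306*1/430 = -653/215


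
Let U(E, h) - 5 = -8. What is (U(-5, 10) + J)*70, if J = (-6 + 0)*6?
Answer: -2730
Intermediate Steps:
J = -36 (J = -6*6 = -36)
U(E, h) = -3 (U(E, h) = 5 - 8 = -3)
(U(-5, 10) + J)*70 = (-3 - 36)*70 = -39*70 = -2730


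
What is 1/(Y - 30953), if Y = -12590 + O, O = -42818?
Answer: -1/86361 ≈ -1.1579e-5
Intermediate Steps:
Y = -55408 (Y = -12590 - 42818 = -55408)
1/(Y - 30953) = 1/(-55408 - 30953) = 1/(-86361) = -1/86361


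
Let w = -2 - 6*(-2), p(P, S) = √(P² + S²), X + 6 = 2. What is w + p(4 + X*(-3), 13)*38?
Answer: 10 + 190*√17 ≈ 793.39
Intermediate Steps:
X = -4 (X = -6 + 2 = -4)
w = 10 (w = -2 + 12 = 10)
w + p(4 + X*(-3), 13)*38 = 10 + √((4 - 4*(-3))² + 13²)*38 = 10 + √((4 + 12)² + 169)*38 = 10 + √(16² + 169)*38 = 10 + √(256 + 169)*38 = 10 + √425*38 = 10 + (5*√17)*38 = 10 + 190*√17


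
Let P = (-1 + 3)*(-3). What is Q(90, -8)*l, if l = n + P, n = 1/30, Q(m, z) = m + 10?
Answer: -1790/3 ≈ -596.67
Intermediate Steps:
Q(m, z) = 10 + m
P = -6 (P = 2*(-3) = -6)
n = 1/30 ≈ 0.033333
l = -179/30 (l = 1/30 - 6 = -179/30 ≈ -5.9667)
Q(90, -8)*l = (10 + 90)*(-179/30) = 100*(-179/30) = -1790/3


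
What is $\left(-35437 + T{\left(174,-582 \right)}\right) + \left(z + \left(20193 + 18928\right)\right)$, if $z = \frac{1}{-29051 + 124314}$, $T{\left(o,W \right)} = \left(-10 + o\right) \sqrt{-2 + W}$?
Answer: $\frac{350948893}{95263} + 328 i \sqrt{146} \approx 3684.0 + 3963.2 i$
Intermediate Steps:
$T{\left(o,W \right)} = \sqrt{-2 + W} \left(-10 + o\right)$
$z = \frac{1}{95263} \approx 1.0497 \cdot 10^{-5}$
$\left(-35437 + T{\left(174,-582 \right)}\right) + \left(z + \left(20193 + 18928\right)\right) = \left(-35437 + \sqrt{-2 - 582} \left(-10 + 174\right)\right) + \left(\frac{1}{95263} + \left(20193 + 18928\right)\right) = \left(-35437 + \sqrt{-584} \cdot 164\right) + \left(\frac{1}{95263} + 39121\right) = \left(-35437 + 2 i \sqrt{146} \cdot 164\right) + \frac{3726783824}{95263} = \left(-35437 + 328 i \sqrt{146}\right) + \frac{3726783824}{95263} = \frac{350948893}{95263} + 328 i \sqrt{146}$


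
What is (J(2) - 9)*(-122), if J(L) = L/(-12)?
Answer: 3355/3 ≈ 1118.3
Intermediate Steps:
J(L) = -L/12 (J(L) = L*(-1/12) = -L/12)
(J(2) - 9)*(-122) = (-1/12*2 - 9)*(-122) = (-⅙ - 9)*(-122) = -55/6*(-122) = 3355/3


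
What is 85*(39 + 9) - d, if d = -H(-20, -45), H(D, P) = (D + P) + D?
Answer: 3995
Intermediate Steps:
H(D, P) = P + 2*D
d = 85 (d = -(-45 + 2*(-20)) = -(-45 - 40) = -1*(-85) = 85)
85*(39 + 9) - d = 85*(39 + 9) - 1*85 = 85*48 - 85 = 4080 - 85 = 3995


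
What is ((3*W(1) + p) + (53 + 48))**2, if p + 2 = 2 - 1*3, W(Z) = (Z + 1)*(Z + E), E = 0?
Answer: 10816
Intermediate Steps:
W(Z) = Z*(1 + Z) (W(Z) = (Z + 1)*(Z + 0) = (1 + Z)*Z = Z*(1 + Z))
p = -3 (p = -2 + (2 - 1*3) = -2 + (2 - 3) = -2 - 1 = -3)
((3*W(1) + p) + (53 + 48))**2 = ((3*(1*(1 + 1)) - 3) + (53 + 48))**2 = ((3*(1*2) - 3) + 101)**2 = ((3*2 - 3) + 101)**2 = ((6 - 3) + 101)**2 = (3 + 101)**2 = 104**2 = 10816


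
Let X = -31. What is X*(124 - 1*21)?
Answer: -3193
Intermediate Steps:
X*(124 - 1*21) = -31*(124 - 1*21) = -31*(124 - 21) = -31*103 = -3193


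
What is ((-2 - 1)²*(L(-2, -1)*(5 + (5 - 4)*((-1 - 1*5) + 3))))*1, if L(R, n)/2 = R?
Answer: -72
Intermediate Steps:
L(R, n) = 2*R
((-2 - 1)²*(L(-2, -1)*(5 + (5 - 4)*((-1 - 1*5) + 3))))*1 = ((-2 - 1)²*((2*(-2))*(5 + (5 - 4)*((-1 - 1*5) + 3))))*1 = ((-3)²*(-4*(5 + 1*((-1 - 5) + 3))))*1 = (9*(-4*(5 + 1*(-6 + 3))))*1 = (9*(-4*(5 + 1*(-3))))*1 = (9*(-4*(5 - 3)))*1 = (9*(-4*2))*1 = (9*(-8))*1 = -72*1 = -72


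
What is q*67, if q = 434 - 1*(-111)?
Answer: 36515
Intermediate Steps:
q = 545 (q = 434 + 111 = 545)
q*67 = 545*67 = 36515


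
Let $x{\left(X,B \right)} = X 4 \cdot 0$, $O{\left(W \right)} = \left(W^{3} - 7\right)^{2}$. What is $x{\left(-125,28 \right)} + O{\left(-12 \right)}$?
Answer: $3010225$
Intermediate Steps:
$O{\left(W \right)} = \left(-7 + W^{3}\right)^{2}$
$x{\left(X,B \right)} = 0$ ($x{\left(X,B \right)} = 4 X 0 = 0$)
$x{\left(-125,28 \right)} + O{\left(-12 \right)} = 0 + \left(-7 + \left(-12\right)^{3}\right)^{2} = 0 + \left(-7 - 1728\right)^{2} = 0 + \left(-1735\right)^{2} = 0 + 3010225 = 3010225$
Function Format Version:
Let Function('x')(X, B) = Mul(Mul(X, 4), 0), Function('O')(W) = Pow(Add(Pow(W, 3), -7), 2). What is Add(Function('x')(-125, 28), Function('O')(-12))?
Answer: 3010225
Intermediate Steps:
Function('O')(W) = Pow(Add(-7, Pow(W, 3)), 2)
Function('x')(X, B) = 0 (Function('x')(X, B) = Mul(Mul(4, X), 0) = 0)
Add(Function('x')(-125, 28), Function('O')(-12)) = Add(0, Pow(Add(-7, Pow(-12, 3)), 2)) = Add(0, Pow(Add(-7, -1728), 2)) = Add(0, Pow(-1735, 2)) = Add(0, 3010225) = 3010225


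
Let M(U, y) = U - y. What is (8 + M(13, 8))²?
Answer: 169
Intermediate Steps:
(8 + M(13, 8))² = (8 + (13 - 1*8))² = (8 + (13 - 8))² = (8 + 5)² = 13² = 169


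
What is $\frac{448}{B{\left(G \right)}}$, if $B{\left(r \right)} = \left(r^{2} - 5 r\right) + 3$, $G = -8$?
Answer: $\frac{448}{107} \approx 4.1869$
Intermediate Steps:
$B{\left(r \right)} = 3 + r^{2} - 5 r$
$\frac{448}{B{\left(G \right)}} = \frac{448}{3 + \left(-8\right)^{2} - -40} = \frac{448}{3 + 64 + 40} = \frac{448}{107}$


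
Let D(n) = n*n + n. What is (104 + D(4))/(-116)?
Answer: -31/29 ≈ -1.0690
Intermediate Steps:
D(n) = n + n**2 (D(n) = n**2 + n = n + n**2)
(104 + D(4))/(-116) = (104 + 4*(1 + 4))/(-116) = -(104 + 4*5)/116 = -(104 + 20)/116 = -1/116*124 = -31/29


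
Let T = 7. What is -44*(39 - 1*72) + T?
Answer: 1459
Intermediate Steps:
-44*(39 - 1*72) + T = -44*(39 - 1*72) + 7 = -44*(39 - 72) + 7 = -44*(-33) + 7 = 1452 + 7 = 1459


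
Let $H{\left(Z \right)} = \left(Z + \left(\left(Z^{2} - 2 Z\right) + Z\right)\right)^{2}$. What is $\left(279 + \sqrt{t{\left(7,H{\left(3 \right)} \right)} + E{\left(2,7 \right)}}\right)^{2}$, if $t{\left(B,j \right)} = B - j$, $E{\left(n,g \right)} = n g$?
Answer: $77781 + 1116 i \sqrt{15} \approx 77781.0 + 4322.3 i$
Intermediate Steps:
$E{\left(n,g \right)} = g n$
$H{\left(Z \right)} = Z^{4}$ ($H{\left(Z \right)} = \left(Z + \left(Z^{2} - Z\right)\right)^{2} = \left(Z^{2}\right)^{2} = Z^{4}$)
$\left(279 + \sqrt{t{\left(7,H{\left(3 \right)} \right)} + E{\left(2,7 \right)}}\right)^{2} = \left(279 + \sqrt{\left(7 - 3^{4}\right) + 7 \cdot 2}\right)^{2} = \left(279 + \sqrt{\left(7 - 81\right) + 14}\right)^{2} = \left(279 + \sqrt{-74 + 14}\right)^{2} = \left(279 + \sqrt{-60}\right)^{2} = \left(279 + 2 i \sqrt{15}\right)^{2}$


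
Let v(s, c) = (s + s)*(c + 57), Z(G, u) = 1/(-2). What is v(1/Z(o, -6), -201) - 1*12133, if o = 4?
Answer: -11557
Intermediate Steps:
Z(G, u) = -½
v(s, c) = 2*s*(57 + c) (v(s, c) = (2*s)*(57 + c) = 2*s*(57 + c))
v(1/Z(o, -6), -201) - 1*12133 = 2*(57 - 201)/(-½) - 1*12133 = 2*(-2)*(-144) - 12133 = 576 - 12133 = -11557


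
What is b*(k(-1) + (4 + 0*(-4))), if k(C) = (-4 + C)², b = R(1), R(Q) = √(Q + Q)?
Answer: 29*√2 ≈ 41.012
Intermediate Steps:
R(Q) = √2*√Q (R(Q) = √(2*Q) = √2*√Q)
b = √2 (b = √2*√1 = √2*1 = √2 ≈ 1.4142)
b*(k(-1) + (4 + 0*(-4))) = √2*((-4 - 1)² + (4 + 0*(-4))) = √2*((-5)² + (4 + 0)) = √2*(25 + 4) = √2*29 = 29*√2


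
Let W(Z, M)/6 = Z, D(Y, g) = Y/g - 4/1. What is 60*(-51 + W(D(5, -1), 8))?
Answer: -6300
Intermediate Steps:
D(Y, g) = -4 + Y/g (D(Y, g) = Y/g - 4*1 = Y/g - 4 = -4 + Y/g)
W(Z, M) = 6*Z
60*(-51 + W(D(5, -1), 8)) = 60*(-51 + 6*(-4 + 5/(-1))) = 60*(-51 + 6*(-4 + 5*(-1))) = 60*(-51 + 6*(-4 - 5)) = 60*(-51 + 6*(-9)) = 60*(-51 - 54) = 60*(-105) = -6300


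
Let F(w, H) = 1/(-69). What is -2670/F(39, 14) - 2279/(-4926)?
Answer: 907519259/4926 ≈ 1.8423e+5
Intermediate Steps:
F(w, H) = -1/69 (F(w, H) = 1*(-1/69) = -1/69)
-2670/F(39, 14) - 2279/(-4926) = -2670/(-1/69) - 2279/(-4926) = -2670*(-69) - 2279*(-1/4926) = 184230 + 2279/4926 = 907519259/4926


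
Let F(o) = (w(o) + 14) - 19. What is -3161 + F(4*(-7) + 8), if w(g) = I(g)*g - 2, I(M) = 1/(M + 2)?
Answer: -28502/9 ≈ -3166.9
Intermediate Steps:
I(M) = 1/(2 + M)
w(g) = -2 + g/(2 + g) (w(g) = g/(2 + g) - 2 = -2 + g/(2 + g))
F(o) = -5 + (-4 - o)/(2 + o) (F(o) = ((-4 - o)/(2 + o) + 14) - 19 = (14 + (-4 - o)/(2 + o)) - 19 = -5 + (-4 - o)/(2 + o))
-3161 + F(4*(-7) + 8) = -3161 + 2*(-7 - 3*(4*(-7) + 8))/(2 + (4*(-7) + 8)) = -3161 + 2*(-7 - 3*(-28 + 8))/(2 + (-28 + 8)) = -3161 + 2*(-7 - 3*(-20))/(2 - 20) = -3161 + 2*(-7 + 60)/(-18) = -3161 + 2*(-1/18)*53 = -3161 - 53/9 = -28502/9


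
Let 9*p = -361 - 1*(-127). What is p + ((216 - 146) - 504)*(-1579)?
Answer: 685260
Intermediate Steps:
p = -26 (p = (-361 - 1*(-127))/9 = (-361 + 127)/9 = (⅑)*(-234) = -26)
p + ((216 - 146) - 504)*(-1579) = -26 + ((216 - 146) - 504)*(-1579) = -26 + (70 - 504)*(-1579) = -26 - 434*(-1579) = -26 + 685286 = 685260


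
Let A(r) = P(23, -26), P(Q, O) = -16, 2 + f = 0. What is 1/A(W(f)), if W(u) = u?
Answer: -1/16 ≈ -0.062500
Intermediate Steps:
f = -2 (f = -2 + 0 = -2)
A(r) = -16
1/A(W(f)) = 1/(-16) = -1/16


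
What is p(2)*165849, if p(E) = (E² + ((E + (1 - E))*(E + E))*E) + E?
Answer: 2321886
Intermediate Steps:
p(E) = E + 3*E² (p(E) = (E² + (1*(2*E))*E) + E = (E² + (2*E)*E) + E = (E² + 2*E²) + E = 3*E² + E = E + 3*E²)
p(2)*165849 = (2*(1 + 3*2))*165849 = (2*(1 + 6))*165849 = (2*7)*165849 = 14*165849 = 2321886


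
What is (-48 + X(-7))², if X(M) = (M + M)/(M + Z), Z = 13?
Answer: 22801/9 ≈ 2533.4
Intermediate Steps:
X(M) = 2*M/(13 + M) (X(M) = (M + M)/(M + 13) = (2*M)/(13 + M) = 2*M/(13 + M))
(-48 + X(-7))² = (-48 + 2*(-7)/(13 - 7))² = (-48 + 2*(-7)/6)² = (-48 + 2*(-7)*(⅙))² = (-48 - 7/3)² = (-151/3)² = 22801/9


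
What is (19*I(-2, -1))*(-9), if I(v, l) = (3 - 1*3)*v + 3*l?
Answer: 513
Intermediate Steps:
I(v, l) = 3*l (I(v, l) = (3 - 3)*v + 3*l = 0*v + 3*l = 0 + 3*l = 3*l)
(19*I(-2, -1))*(-9) = (19*(3*(-1)))*(-9) = (19*(-3))*(-9) = -57*(-9) = 513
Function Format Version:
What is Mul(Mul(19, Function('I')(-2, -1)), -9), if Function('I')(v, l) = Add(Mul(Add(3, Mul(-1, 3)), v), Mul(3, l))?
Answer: 513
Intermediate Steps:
Function('I')(v, l) = Mul(3, l) (Function('I')(v, l) = Add(Mul(Add(3, -3), v), Mul(3, l)) = Add(Mul(0, v), Mul(3, l)) = Add(0, Mul(3, l)) = Mul(3, l))
Mul(Mul(19, Function('I')(-2, -1)), -9) = Mul(Mul(19, Mul(3, -1)), -9) = Mul(Mul(19, -3), -9) = Mul(-57, -9) = 513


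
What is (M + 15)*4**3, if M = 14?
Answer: 1856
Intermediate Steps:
(M + 15)*4**3 = (14 + 15)*4**3 = 29*64 = 1856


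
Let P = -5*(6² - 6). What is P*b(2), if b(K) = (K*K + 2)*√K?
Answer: -900*√2 ≈ -1272.8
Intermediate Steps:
b(K) = √K*(2 + K²) (b(K) = (K² + 2)*√K = (2 + K²)*√K = √K*(2 + K²))
P = -150 (P = -5*(36 - 6) = -5*30 = -150)
P*b(2) = -150*√2*(2 + 2²) = -150*√2*(2 + 4) = -150*√2*6 = -900*√2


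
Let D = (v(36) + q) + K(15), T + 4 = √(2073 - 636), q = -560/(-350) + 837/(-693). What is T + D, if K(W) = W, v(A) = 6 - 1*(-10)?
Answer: 10546/385 + √1437 ≈ 65.300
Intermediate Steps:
v(A) = 16 (v(A) = 6 + 10 = 16)
q = 151/385 (q = -560*(-1/350) + 837*(-1/693) = 8/5 - 93/77 = 151/385 ≈ 0.39221)
T = -4 + √1437 (T = -4 + √(2073 - 636) = -4 + √1437 ≈ 33.908)
D = 12086/385 (D = (16 + 151/385) + 15 = 6311/385 + 15 = 12086/385 ≈ 31.392)
T + D = (-4 + √1437) + 12086/385 = 10546/385 + √1437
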